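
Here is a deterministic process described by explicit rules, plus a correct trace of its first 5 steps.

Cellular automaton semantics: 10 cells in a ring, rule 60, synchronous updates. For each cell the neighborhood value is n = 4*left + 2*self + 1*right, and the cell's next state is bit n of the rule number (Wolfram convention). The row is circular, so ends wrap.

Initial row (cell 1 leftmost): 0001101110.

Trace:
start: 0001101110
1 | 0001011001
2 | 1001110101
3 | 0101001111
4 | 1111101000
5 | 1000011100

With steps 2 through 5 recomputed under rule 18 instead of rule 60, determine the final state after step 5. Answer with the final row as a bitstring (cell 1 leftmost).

0100000010

(re-executing steps 2..5 under rule 18; state before step 2: 0001011001)
2 | 1010000110
3 | 0001001000
4 | 0010110100
5 | 0100000010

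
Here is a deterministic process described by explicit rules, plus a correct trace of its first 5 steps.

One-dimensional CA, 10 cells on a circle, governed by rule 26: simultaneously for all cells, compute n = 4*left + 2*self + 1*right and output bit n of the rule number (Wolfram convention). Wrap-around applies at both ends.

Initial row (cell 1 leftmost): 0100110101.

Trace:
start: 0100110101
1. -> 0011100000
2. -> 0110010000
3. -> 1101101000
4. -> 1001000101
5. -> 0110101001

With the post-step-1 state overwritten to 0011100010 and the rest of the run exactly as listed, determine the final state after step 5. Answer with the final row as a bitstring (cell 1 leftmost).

state after step 1 := 0011100010
2. -> 0110010101
3. -> 0101100000
4. -> 1001010000
5. -> 0110001001

0110001001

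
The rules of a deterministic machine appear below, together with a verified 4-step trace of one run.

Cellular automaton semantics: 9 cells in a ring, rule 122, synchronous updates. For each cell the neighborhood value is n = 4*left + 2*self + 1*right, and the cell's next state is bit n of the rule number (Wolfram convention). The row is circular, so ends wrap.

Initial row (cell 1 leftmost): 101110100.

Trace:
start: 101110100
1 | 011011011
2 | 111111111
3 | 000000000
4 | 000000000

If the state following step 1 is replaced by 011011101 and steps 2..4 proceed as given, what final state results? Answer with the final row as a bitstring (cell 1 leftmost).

110110000

state after step 1 := 011011101
2 | 111110110
3 | 100011111
4 | 110110000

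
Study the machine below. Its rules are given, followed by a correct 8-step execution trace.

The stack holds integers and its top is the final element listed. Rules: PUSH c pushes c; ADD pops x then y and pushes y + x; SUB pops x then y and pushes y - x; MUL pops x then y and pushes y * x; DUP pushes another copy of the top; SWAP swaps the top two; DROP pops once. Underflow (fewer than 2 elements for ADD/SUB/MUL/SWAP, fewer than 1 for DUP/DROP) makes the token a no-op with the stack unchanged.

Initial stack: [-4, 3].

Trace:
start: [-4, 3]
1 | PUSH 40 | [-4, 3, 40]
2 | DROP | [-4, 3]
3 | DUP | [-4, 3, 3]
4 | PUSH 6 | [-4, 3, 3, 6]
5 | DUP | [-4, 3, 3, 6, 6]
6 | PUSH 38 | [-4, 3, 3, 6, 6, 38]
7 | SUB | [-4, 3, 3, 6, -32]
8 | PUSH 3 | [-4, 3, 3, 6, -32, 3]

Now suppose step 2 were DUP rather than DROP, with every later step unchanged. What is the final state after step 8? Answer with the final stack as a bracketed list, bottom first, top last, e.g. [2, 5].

(re-executing from step 2 with the substitution; state before step 2: [-4, 3, 40])
2 | DUP | [-4, 3, 40, 40]
3 | DUP | [-4, 3, 40, 40, 40]
4 | PUSH 6 | [-4, 3, 40, 40, 40, 6]
5 | DUP | [-4, 3, 40, 40, 40, 6, 6]
6 | PUSH 38 | [-4, 3, 40, 40, 40, 6, 6, 38]
7 | SUB | [-4, 3, 40, 40, 40, 6, -32]
8 | PUSH 3 | [-4, 3, 40, 40, 40, 6, -32, 3]

[-4, 3, 40, 40, 40, 6, -32, 3]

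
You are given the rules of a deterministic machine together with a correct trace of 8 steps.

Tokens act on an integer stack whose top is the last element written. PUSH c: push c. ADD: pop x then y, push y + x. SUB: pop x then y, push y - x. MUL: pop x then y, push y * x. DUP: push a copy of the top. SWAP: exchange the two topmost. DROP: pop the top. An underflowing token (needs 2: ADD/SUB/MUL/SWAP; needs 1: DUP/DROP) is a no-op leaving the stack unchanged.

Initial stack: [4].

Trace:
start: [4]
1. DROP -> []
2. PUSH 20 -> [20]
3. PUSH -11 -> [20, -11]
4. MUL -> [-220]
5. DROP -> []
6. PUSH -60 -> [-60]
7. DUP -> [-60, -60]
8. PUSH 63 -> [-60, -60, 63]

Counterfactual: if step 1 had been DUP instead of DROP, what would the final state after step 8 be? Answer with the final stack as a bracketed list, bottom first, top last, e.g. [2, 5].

(re-executing from step 1 with the substitution; state before step 1: [4])
1. DUP -> [4, 4]
2. PUSH 20 -> [4, 4, 20]
3. PUSH -11 -> [4, 4, 20, -11]
4. MUL -> [4, 4, -220]
5. DROP -> [4, 4]
6. PUSH -60 -> [4, 4, -60]
7. DUP -> [4, 4, -60, -60]
8. PUSH 63 -> [4, 4, -60, -60, 63]

[4, 4, -60, -60, 63]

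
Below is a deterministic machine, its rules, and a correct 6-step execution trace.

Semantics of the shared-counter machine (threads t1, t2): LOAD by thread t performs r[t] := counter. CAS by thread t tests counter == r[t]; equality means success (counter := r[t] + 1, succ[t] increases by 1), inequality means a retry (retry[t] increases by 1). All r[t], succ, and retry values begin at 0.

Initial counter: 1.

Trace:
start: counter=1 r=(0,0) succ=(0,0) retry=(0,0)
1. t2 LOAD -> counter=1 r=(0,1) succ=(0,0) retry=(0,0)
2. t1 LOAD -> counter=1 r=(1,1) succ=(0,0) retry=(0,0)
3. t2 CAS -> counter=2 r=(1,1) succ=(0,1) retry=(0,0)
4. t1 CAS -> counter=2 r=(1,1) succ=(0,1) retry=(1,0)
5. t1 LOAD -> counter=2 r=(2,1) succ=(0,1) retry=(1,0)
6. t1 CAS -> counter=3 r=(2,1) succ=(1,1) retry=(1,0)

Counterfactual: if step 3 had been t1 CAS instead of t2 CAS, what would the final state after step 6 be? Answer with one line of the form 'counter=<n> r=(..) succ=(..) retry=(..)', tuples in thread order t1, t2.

(re-executing from step 3 with the substitution; state before step 3: counter=1 r=(1,1) succ=(0,0) retry=(0,0))
3. t1 CAS -> counter=2 r=(1,1) succ=(1,0) retry=(0,0)
4. t1 CAS -> counter=2 r=(1,1) succ=(1,0) retry=(1,0)
5. t1 LOAD -> counter=2 r=(2,1) succ=(1,0) retry=(1,0)
6. t1 CAS -> counter=3 r=(2,1) succ=(2,0) retry=(1,0)

counter=3 r=(2,1) succ=(2,0) retry=(1,0)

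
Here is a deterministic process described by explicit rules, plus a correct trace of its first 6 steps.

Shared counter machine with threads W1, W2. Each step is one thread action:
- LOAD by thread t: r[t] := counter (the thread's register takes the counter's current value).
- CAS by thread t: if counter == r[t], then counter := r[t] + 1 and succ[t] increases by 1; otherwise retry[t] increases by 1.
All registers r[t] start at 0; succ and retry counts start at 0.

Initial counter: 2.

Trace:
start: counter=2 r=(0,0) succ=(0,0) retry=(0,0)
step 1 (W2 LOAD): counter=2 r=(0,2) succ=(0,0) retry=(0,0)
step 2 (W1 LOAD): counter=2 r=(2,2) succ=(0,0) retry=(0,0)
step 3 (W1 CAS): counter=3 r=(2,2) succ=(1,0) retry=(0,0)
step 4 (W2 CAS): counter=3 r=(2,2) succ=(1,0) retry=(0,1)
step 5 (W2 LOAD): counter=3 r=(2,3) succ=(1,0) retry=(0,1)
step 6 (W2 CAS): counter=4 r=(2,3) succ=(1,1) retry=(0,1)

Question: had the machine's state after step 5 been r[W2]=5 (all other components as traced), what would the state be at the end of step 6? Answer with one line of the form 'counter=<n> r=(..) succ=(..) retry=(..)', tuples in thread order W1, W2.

state after step 5 := counter=3 r=(2,5) succ=(1,0) retry=(0,1)
step 6 (W2 CAS): counter=3 r=(2,5) succ=(1,0) retry=(0,2)

counter=3 r=(2,5) succ=(1,0) retry=(0,2)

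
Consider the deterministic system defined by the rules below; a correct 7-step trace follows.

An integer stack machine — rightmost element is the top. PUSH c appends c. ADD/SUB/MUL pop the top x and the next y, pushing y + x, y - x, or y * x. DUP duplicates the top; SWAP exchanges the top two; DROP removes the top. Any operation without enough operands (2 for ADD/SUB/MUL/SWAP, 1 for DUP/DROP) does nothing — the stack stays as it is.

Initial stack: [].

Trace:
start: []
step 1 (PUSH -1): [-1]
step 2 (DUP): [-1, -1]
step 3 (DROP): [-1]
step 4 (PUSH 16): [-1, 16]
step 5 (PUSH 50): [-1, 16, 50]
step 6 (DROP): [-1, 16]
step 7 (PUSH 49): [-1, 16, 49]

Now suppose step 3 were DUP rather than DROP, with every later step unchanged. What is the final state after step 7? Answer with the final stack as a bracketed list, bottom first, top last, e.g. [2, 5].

[-1, -1, -1, 16, 49]

(re-executing from step 3 with the substitution; state before step 3: [-1, -1])
step 3 (DUP): [-1, -1, -1]
step 4 (PUSH 16): [-1, -1, -1, 16]
step 5 (PUSH 50): [-1, -1, -1, 16, 50]
step 6 (DROP): [-1, -1, -1, 16]
step 7 (PUSH 49): [-1, -1, -1, 16, 49]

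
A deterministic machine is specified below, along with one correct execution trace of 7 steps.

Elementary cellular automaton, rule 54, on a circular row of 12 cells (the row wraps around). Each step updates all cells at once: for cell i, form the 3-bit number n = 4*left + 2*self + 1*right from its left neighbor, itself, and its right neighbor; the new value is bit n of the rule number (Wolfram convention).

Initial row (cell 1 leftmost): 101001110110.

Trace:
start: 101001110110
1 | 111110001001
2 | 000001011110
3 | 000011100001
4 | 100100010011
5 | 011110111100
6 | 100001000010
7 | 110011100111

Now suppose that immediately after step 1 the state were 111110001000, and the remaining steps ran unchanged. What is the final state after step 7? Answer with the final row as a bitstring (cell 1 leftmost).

100011100011

state after step 1 := 111110001000
2 | 000001011101
3 | 100011100011
4 | 010100010100
5 | 111110111110
6 | 000001000001
7 | 100011100011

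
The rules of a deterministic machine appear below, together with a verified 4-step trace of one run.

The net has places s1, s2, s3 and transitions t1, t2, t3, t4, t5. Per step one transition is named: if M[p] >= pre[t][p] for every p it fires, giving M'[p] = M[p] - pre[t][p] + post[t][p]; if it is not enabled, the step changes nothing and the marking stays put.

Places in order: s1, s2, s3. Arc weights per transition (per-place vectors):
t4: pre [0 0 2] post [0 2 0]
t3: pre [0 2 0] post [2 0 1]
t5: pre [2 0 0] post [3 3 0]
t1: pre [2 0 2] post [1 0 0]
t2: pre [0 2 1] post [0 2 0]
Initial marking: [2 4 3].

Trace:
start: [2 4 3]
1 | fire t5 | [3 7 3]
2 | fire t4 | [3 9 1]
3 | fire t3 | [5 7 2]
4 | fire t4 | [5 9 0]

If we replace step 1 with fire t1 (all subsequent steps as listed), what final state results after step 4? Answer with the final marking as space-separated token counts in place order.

3 4 0

(re-executing from step 1 with the substitution; state before step 1: [2 4 3])
1 | fire t1 | [1 4 1]
2 | fire t4 | [1 4 1]
3 | fire t3 | [3 2 2]
4 | fire t4 | [3 4 0]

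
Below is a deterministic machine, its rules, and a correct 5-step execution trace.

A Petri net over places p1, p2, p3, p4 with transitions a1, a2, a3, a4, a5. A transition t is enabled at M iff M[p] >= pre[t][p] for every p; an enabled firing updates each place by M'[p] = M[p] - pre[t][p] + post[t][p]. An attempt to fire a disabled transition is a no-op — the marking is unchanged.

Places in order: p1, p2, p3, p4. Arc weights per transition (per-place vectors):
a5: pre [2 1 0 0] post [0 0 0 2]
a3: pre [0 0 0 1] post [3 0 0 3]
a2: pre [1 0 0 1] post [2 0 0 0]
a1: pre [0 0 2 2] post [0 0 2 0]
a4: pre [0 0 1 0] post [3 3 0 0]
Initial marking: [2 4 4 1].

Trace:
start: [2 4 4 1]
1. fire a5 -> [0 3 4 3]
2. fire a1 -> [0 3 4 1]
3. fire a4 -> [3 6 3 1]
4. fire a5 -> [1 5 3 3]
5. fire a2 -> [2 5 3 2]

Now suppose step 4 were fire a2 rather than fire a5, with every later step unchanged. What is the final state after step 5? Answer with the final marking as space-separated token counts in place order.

(re-executing from step 4 with the substitution; state before step 4: [3 6 3 1])
4. fire a2 -> [4 6 3 0]
5. fire a2 -> [4 6 3 0]

4 6 3 0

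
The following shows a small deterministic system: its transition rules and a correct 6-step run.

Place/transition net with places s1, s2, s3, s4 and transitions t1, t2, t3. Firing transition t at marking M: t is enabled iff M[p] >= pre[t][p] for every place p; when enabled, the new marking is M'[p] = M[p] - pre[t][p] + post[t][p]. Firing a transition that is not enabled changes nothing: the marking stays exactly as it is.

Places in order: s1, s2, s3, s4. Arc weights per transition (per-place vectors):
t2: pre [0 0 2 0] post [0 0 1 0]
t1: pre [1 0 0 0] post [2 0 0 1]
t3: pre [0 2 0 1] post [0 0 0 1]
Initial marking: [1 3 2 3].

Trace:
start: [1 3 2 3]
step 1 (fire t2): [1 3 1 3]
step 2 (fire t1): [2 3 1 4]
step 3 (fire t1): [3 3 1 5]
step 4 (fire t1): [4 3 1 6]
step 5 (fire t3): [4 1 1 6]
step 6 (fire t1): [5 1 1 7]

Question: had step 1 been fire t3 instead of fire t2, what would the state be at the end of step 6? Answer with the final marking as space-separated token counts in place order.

(re-executing from step 1 with the substitution; state before step 1: [1 3 2 3])
step 1 (fire t3): [1 1 2 3]
step 2 (fire t1): [2 1 2 4]
step 3 (fire t1): [3 1 2 5]
step 4 (fire t1): [4 1 2 6]
step 5 (fire t3): [4 1 2 6]
step 6 (fire t1): [5 1 2 7]

5 1 2 7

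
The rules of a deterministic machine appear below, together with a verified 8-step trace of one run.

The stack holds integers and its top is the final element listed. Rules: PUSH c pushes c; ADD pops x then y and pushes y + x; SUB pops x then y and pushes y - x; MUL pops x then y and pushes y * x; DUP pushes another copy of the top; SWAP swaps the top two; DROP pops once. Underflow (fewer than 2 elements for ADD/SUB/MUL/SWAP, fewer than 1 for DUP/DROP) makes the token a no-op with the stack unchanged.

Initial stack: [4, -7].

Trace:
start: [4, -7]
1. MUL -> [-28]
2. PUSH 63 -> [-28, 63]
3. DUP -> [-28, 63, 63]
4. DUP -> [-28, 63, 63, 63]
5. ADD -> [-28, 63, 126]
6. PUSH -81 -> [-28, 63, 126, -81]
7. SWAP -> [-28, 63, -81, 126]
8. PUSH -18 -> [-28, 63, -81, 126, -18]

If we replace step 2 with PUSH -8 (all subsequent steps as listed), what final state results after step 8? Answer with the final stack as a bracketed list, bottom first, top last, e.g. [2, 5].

(re-executing from step 2 with the substitution; state before step 2: [-28])
2. PUSH -8 -> [-28, -8]
3. DUP -> [-28, -8, -8]
4. DUP -> [-28, -8, -8, -8]
5. ADD -> [-28, -8, -16]
6. PUSH -81 -> [-28, -8, -16, -81]
7. SWAP -> [-28, -8, -81, -16]
8. PUSH -18 -> [-28, -8, -81, -16, -18]

[-28, -8, -81, -16, -18]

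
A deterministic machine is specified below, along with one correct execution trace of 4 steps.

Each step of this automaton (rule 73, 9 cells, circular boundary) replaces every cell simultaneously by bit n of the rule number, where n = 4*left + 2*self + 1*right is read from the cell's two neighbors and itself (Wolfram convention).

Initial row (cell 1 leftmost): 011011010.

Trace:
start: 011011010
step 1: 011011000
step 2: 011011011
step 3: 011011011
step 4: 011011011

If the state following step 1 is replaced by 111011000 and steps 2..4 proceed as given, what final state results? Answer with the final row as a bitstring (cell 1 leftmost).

state after step 1 := 111011000
step 2: 101011010
step 3: 000011000
step 4: 111011011

111011011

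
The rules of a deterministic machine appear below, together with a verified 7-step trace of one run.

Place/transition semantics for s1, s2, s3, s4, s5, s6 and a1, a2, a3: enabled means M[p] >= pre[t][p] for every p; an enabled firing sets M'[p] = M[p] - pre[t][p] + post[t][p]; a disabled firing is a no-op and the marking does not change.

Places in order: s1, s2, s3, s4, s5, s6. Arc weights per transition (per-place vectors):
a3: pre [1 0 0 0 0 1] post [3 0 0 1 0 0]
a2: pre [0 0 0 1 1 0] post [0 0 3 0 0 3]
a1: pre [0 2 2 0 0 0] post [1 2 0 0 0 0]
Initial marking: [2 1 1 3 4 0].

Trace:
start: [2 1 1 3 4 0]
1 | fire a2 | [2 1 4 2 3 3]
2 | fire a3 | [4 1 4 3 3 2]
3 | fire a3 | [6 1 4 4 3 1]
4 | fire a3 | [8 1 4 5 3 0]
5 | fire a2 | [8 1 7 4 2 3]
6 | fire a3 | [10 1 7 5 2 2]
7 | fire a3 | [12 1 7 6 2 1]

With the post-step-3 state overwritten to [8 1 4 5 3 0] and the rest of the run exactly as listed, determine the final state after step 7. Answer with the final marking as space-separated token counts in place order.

state after step 3 := [8 1 4 5 3 0]
4 | fire a3 | [8 1 4 5 3 0]
5 | fire a2 | [8 1 7 4 2 3]
6 | fire a3 | [10 1 7 5 2 2]
7 | fire a3 | [12 1 7 6 2 1]

12 1 7 6 2 1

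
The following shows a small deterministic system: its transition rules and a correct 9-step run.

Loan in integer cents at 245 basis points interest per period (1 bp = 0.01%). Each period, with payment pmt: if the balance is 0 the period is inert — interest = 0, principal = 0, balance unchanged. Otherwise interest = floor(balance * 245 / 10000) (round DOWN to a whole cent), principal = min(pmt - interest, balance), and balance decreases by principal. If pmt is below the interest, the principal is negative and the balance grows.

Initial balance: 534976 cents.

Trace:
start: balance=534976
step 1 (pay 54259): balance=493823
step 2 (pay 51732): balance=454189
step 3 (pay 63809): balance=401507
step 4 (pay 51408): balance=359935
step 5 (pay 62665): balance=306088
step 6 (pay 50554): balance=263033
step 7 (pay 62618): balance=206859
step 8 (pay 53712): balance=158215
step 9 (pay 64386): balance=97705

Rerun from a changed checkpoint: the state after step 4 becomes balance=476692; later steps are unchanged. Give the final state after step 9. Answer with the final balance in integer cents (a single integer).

state after step 4 := balance=476692
step 5 (pay 62665): balance=425705
step 6 (pay 50554): balance=385580
step 7 (pay 62618): balance=332408
step 8 (pay 53712): balance=286839
step 9 (pay 64386): balance=229480

229480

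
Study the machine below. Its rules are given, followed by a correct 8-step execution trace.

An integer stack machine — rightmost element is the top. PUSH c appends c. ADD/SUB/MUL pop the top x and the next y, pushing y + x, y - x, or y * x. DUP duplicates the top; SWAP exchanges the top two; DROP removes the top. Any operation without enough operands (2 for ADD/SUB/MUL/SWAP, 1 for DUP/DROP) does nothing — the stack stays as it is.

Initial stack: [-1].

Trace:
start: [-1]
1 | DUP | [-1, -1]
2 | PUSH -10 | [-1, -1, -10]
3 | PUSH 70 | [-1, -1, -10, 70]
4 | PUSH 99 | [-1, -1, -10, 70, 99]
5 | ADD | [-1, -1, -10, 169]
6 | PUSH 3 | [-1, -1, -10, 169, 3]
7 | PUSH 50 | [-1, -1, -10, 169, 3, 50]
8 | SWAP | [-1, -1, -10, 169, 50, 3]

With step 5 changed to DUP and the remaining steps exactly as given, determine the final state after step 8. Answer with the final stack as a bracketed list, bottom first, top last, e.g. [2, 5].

(re-executing from step 5 with the substitution; state before step 5: [-1, -1, -10, 70, 99])
5 | DUP | [-1, -1, -10, 70, 99, 99]
6 | PUSH 3 | [-1, -1, -10, 70, 99, 99, 3]
7 | PUSH 50 | [-1, -1, -10, 70, 99, 99, 3, 50]
8 | SWAP | [-1, -1, -10, 70, 99, 99, 50, 3]

[-1, -1, -10, 70, 99, 99, 50, 3]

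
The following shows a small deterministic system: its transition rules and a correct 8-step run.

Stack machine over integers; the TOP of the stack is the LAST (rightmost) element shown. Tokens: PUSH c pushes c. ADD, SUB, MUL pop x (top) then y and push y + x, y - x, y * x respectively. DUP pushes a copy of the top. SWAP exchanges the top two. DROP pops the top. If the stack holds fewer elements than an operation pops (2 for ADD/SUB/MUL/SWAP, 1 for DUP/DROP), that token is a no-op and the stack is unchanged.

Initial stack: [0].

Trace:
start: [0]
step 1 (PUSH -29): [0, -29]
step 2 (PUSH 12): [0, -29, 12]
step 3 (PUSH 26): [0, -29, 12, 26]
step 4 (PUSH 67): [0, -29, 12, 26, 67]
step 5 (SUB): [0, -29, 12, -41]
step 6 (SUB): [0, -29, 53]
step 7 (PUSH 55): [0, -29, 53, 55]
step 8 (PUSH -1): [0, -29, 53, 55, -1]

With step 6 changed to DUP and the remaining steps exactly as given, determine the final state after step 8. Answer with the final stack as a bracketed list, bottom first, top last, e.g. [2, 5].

[0, -29, 12, -41, -41, 55, -1]

(re-executing from step 6 with the substitution; state before step 6: [0, -29, 12, -41])
step 6 (DUP): [0, -29, 12, -41, -41]
step 7 (PUSH 55): [0, -29, 12, -41, -41, 55]
step 8 (PUSH -1): [0, -29, 12, -41, -41, 55, -1]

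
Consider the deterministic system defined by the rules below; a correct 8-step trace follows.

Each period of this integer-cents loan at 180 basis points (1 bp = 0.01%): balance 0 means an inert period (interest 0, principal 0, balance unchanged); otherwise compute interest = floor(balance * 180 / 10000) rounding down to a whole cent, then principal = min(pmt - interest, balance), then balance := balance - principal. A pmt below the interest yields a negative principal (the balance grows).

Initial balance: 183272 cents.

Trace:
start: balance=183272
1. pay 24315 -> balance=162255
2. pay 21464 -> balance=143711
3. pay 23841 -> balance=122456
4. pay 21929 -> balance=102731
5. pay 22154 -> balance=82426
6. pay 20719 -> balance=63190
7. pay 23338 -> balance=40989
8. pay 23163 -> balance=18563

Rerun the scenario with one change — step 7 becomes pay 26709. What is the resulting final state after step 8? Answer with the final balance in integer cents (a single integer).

15132

(re-executing from step 7 with the substitution; state before step 7: balance=63190)
7. pay 26709 -> balance=37618
8. pay 23163 -> balance=15132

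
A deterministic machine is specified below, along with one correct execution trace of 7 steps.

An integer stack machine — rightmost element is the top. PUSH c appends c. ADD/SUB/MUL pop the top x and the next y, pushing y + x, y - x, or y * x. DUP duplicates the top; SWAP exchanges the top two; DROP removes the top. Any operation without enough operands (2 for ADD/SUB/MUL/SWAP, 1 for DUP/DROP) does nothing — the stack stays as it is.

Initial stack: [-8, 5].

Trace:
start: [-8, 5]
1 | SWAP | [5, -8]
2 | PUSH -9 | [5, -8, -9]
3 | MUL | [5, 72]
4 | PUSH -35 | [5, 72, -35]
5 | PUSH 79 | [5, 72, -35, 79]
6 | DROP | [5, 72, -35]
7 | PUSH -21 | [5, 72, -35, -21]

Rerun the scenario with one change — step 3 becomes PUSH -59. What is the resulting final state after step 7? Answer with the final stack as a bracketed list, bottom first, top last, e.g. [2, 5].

[5, -8, -9, -59, -35, -21]

(re-executing from step 3 with the substitution; state before step 3: [5, -8, -9])
3 | PUSH -59 | [5, -8, -9, -59]
4 | PUSH -35 | [5, -8, -9, -59, -35]
5 | PUSH 79 | [5, -8, -9, -59, -35, 79]
6 | DROP | [5, -8, -9, -59, -35]
7 | PUSH -21 | [5, -8, -9, -59, -35, -21]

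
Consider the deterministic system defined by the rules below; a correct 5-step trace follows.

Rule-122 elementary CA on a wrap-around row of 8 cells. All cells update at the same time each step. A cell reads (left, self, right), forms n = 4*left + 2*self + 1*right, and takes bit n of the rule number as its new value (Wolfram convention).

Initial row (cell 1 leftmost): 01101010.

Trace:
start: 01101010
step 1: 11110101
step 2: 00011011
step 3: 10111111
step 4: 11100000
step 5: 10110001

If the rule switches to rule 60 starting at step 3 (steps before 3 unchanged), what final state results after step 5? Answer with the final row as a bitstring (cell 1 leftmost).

00110011

(re-executing steps 3..5 under rule 60; state before step 3: 00011011)
step 3: 10010110
step 4: 11011101
step 5: 00110011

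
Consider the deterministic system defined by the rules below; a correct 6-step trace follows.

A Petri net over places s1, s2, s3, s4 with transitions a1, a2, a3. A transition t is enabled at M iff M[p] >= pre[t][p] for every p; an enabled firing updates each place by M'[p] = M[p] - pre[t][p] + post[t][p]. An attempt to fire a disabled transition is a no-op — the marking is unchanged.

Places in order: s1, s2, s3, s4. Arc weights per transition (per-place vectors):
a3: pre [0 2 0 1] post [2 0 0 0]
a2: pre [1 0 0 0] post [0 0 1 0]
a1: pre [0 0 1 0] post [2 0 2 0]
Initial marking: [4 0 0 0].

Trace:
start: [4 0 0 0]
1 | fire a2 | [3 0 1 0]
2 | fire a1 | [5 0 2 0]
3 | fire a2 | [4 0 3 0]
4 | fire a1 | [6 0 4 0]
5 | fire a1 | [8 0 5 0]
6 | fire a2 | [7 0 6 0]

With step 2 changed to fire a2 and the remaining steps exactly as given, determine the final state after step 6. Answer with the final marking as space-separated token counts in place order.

(re-executing from step 2 with the substitution; state before step 2: [3 0 1 0])
2 | fire a2 | [2 0 2 0]
3 | fire a2 | [1 0 3 0]
4 | fire a1 | [3 0 4 0]
5 | fire a1 | [5 0 5 0]
6 | fire a2 | [4 0 6 0]

4 0 6 0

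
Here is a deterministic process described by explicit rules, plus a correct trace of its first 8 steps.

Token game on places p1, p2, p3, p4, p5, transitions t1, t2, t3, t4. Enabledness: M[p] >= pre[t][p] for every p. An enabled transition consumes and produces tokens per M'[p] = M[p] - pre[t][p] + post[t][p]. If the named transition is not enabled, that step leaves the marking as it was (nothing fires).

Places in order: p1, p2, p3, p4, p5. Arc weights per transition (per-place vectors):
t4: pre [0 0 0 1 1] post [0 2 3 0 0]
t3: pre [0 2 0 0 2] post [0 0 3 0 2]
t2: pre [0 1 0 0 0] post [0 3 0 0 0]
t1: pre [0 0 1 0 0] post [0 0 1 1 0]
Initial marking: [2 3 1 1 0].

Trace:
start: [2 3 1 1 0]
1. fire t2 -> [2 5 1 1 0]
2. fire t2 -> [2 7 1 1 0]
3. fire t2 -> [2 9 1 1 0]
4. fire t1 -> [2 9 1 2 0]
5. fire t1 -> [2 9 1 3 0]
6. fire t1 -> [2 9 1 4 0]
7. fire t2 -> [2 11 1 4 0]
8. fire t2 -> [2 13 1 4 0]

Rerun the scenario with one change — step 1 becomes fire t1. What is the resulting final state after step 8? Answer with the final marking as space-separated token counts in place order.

2 11 1 5 0

(re-executing from step 1 with the substitution; state before step 1: [2 3 1 1 0])
1. fire t1 -> [2 3 1 2 0]
2. fire t2 -> [2 5 1 2 0]
3. fire t2 -> [2 7 1 2 0]
4. fire t1 -> [2 7 1 3 0]
5. fire t1 -> [2 7 1 4 0]
6. fire t1 -> [2 7 1 5 0]
7. fire t2 -> [2 9 1 5 0]
8. fire t2 -> [2 11 1 5 0]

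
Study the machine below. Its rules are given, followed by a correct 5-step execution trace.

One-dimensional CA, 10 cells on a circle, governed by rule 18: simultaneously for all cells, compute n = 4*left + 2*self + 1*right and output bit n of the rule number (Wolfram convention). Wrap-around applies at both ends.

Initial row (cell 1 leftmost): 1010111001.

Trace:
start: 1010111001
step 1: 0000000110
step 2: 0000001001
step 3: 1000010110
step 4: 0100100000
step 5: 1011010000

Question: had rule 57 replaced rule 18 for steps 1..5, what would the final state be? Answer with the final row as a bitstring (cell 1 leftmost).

(re-executing steps 1..5 under rule 57; state before step 1: 1010111001)
step 1: 0101100101
step 2: 1011010010
step 3: 0110101001
step 4: 1101010100
step 5: 1010101010

1010101010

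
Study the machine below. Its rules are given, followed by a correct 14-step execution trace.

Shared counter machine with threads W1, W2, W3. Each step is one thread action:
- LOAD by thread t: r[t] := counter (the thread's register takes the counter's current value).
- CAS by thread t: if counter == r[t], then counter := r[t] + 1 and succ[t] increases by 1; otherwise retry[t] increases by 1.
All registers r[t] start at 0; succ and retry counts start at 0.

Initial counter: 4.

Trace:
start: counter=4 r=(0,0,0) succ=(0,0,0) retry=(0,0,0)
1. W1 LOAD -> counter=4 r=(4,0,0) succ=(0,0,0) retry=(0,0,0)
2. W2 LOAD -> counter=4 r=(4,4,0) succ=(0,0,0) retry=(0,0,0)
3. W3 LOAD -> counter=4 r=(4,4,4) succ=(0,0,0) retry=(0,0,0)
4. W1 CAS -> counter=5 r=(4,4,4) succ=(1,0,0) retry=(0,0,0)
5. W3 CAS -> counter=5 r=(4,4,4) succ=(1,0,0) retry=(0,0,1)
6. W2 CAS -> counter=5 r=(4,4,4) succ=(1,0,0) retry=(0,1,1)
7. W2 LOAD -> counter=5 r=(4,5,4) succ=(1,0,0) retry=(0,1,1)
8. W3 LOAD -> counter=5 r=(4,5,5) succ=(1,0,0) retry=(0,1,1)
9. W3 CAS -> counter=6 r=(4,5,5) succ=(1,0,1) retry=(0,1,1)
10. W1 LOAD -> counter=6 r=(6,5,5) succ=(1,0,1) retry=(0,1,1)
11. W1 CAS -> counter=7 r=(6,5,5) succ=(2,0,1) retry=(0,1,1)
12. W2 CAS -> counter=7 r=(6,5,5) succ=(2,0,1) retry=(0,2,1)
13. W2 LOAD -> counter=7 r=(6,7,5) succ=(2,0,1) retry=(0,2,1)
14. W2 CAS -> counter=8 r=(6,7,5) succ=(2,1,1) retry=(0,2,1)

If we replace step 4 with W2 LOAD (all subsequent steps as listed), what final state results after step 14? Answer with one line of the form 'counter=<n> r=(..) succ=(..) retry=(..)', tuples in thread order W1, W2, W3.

counter=8 r=(6,7,5) succ=(1,1,2) retry=(0,2,0)

(re-executing from step 4 with the substitution; state before step 4: counter=4 r=(4,4,4) succ=(0,0,0) retry=(0,0,0))
4. W2 LOAD -> counter=4 r=(4,4,4) succ=(0,0,0) retry=(0,0,0)
5. W3 CAS -> counter=5 r=(4,4,4) succ=(0,0,1) retry=(0,0,0)
6. W2 CAS -> counter=5 r=(4,4,4) succ=(0,0,1) retry=(0,1,0)
7. W2 LOAD -> counter=5 r=(4,5,4) succ=(0,0,1) retry=(0,1,0)
8. W3 LOAD -> counter=5 r=(4,5,5) succ=(0,0,1) retry=(0,1,0)
9. W3 CAS -> counter=6 r=(4,5,5) succ=(0,0,2) retry=(0,1,0)
10. W1 LOAD -> counter=6 r=(6,5,5) succ=(0,0,2) retry=(0,1,0)
11. W1 CAS -> counter=7 r=(6,5,5) succ=(1,0,2) retry=(0,1,0)
12. W2 CAS -> counter=7 r=(6,5,5) succ=(1,0,2) retry=(0,2,0)
13. W2 LOAD -> counter=7 r=(6,7,5) succ=(1,0,2) retry=(0,2,0)
14. W2 CAS -> counter=8 r=(6,7,5) succ=(1,1,2) retry=(0,2,0)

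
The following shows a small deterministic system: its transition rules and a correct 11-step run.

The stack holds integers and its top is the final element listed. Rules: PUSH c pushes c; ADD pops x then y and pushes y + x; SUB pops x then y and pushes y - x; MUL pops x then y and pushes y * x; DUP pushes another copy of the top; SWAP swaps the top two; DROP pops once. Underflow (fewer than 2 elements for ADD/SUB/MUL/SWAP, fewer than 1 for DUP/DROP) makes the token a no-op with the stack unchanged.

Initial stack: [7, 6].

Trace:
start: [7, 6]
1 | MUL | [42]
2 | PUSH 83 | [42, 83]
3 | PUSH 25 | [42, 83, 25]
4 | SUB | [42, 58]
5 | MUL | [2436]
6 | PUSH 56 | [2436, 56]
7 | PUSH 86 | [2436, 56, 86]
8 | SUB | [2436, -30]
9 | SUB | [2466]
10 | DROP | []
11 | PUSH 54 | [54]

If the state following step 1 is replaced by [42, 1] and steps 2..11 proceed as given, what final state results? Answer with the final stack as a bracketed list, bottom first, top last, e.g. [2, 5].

state after step 1 := [42, 1]
2 | PUSH 83 | [42, 1, 83]
3 | PUSH 25 | [42, 1, 83, 25]
4 | SUB | [42, 1, 58]
5 | MUL | [42, 58]
6 | PUSH 56 | [42, 58, 56]
7 | PUSH 86 | [42, 58, 56, 86]
8 | SUB | [42, 58, -30]
9 | SUB | [42, 88]
10 | DROP | [42]
11 | PUSH 54 | [42, 54]

[42, 54]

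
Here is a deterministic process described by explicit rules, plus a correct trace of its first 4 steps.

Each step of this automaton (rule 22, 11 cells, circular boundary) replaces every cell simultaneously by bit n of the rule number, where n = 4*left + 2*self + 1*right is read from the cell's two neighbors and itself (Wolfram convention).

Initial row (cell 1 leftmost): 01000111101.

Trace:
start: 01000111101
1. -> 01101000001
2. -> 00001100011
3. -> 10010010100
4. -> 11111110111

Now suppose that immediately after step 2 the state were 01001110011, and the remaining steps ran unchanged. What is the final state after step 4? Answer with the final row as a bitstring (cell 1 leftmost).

state after step 2 := 01001110011
3. -> 01110001100
4. -> 10001010010

10001010010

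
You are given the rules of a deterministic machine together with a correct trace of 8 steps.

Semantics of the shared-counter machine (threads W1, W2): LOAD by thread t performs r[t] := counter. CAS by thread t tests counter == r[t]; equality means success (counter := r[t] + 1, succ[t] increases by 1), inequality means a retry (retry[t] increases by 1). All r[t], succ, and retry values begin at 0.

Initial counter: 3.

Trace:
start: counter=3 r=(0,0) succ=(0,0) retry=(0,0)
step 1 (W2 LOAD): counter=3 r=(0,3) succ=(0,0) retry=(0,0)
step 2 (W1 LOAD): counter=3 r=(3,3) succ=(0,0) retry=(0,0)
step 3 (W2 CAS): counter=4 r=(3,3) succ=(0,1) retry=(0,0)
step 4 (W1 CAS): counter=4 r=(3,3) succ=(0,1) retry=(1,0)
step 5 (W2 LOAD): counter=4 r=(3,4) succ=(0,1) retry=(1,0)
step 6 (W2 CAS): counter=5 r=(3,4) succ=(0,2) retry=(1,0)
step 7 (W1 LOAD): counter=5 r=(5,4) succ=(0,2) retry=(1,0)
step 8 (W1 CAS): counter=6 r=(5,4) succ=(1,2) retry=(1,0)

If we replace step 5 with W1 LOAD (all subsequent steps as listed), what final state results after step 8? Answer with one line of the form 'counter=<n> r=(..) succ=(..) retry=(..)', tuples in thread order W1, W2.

(re-executing from step 5 with the substitution; state before step 5: counter=4 r=(3,3) succ=(0,1) retry=(1,0))
step 5 (W1 LOAD): counter=4 r=(4,3) succ=(0,1) retry=(1,0)
step 6 (W2 CAS): counter=4 r=(4,3) succ=(0,1) retry=(1,1)
step 7 (W1 LOAD): counter=4 r=(4,3) succ=(0,1) retry=(1,1)
step 8 (W1 CAS): counter=5 r=(4,3) succ=(1,1) retry=(1,1)

counter=5 r=(4,3) succ=(1,1) retry=(1,1)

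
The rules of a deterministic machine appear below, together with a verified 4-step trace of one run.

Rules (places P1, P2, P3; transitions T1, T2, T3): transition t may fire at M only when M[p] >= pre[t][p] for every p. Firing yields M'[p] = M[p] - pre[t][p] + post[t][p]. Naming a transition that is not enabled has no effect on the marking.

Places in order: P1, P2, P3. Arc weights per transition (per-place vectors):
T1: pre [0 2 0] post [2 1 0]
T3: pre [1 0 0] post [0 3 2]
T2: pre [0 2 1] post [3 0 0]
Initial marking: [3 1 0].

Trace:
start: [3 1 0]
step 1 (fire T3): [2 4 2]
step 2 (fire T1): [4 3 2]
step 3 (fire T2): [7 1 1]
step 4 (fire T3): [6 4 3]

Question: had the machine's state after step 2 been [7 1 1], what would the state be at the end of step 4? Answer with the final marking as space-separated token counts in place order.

state after step 2 := [7 1 1]
step 3 (fire T2): [7 1 1]
step 4 (fire T3): [6 4 3]

6 4 3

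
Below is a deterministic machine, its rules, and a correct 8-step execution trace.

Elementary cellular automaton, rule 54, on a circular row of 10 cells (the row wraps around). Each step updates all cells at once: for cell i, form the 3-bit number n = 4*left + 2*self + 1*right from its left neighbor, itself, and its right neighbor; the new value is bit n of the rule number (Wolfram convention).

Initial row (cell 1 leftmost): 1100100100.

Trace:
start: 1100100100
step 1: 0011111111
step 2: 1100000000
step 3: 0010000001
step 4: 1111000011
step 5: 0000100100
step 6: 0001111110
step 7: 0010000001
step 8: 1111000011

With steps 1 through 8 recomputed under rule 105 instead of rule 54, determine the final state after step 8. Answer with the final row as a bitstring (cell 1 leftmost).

1101111110

(re-executing steps 1..8 under rule 105; state before step 1: 1100100100)
step 1: 1100000000
step 2: 1101111110
step 3: 1111000011
step 4: 0001011010
step 5: 1100111100
step 6: 1100100100
step 7: 1100000000
step 8: 1101111110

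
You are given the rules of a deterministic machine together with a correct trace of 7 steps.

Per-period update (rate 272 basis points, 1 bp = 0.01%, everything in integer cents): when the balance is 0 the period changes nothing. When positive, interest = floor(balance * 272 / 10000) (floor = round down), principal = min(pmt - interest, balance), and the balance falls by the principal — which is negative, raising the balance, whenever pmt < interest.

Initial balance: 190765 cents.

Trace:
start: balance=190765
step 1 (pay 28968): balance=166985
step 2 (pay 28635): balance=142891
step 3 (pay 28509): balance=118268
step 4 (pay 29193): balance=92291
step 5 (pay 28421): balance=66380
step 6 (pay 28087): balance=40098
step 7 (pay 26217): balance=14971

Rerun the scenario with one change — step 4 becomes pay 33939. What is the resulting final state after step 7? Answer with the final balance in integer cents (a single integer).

(re-executing from step 4 with the substitution; state before step 4: balance=118268)
step 4 (pay 33939): balance=87545
step 5 (pay 28421): balance=61505
step 6 (pay 28087): balance=35090
step 7 (pay 26217): balance=9827

9827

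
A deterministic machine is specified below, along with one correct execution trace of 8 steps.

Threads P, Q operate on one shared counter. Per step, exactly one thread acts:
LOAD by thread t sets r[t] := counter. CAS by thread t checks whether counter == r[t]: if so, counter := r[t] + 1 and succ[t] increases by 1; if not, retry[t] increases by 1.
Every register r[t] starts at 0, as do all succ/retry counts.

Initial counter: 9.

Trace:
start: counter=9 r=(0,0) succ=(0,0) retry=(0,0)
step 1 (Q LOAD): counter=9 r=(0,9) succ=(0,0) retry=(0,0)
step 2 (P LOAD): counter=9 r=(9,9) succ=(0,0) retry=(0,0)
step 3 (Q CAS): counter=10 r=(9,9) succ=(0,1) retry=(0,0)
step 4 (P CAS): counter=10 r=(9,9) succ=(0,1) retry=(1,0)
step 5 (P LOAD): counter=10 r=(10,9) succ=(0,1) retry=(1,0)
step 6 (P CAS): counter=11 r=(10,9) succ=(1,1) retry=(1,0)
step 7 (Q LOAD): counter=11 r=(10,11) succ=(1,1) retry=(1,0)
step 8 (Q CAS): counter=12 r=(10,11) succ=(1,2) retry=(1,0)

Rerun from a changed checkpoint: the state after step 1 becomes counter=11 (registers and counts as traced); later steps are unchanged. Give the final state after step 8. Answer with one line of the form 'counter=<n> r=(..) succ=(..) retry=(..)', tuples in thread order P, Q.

counter=14 r=(12,13) succ=(2,1) retry=(0,1)

state after step 1 := counter=11 r=(0,9) succ=(0,0) retry=(0,0)
step 2 (P LOAD): counter=11 r=(11,9) succ=(0,0) retry=(0,0)
step 3 (Q CAS): counter=11 r=(11,9) succ=(0,0) retry=(0,1)
step 4 (P CAS): counter=12 r=(11,9) succ=(1,0) retry=(0,1)
step 5 (P LOAD): counter=12 r=(12,9) succ=(1,0) retry=(0,1)
step 6 (P CAS): counter=13 r=(12,9) succ=(2,0) retry=(0,1)
step 7 (Q LOAD): counter=13 r=(12,13) succ=(2,0) retry=(0,1)
step 8 (Q CAS): counter=14 r=(12,13) succ=(2,1) retry=(0,1)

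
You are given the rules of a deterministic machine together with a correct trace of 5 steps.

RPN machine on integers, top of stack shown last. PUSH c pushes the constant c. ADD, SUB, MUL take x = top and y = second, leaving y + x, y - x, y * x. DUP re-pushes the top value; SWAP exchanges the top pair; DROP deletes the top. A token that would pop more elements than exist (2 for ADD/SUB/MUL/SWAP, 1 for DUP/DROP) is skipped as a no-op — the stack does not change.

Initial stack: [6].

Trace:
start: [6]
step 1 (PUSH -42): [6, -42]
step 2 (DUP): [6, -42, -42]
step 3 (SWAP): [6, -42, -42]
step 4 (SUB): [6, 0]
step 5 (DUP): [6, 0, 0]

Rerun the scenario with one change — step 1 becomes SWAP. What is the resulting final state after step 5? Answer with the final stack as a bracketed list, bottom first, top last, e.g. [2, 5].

[0, 0]

(re-executing from step 1 with the substitution; state before step 1: [6])
step 1 (SWAP): [6]
step 2 (DUP): [6, 6]
step 3 (SWAP): [6, 6]
step 4 (SUB): [0]
step 5 (DUP): [0, 0]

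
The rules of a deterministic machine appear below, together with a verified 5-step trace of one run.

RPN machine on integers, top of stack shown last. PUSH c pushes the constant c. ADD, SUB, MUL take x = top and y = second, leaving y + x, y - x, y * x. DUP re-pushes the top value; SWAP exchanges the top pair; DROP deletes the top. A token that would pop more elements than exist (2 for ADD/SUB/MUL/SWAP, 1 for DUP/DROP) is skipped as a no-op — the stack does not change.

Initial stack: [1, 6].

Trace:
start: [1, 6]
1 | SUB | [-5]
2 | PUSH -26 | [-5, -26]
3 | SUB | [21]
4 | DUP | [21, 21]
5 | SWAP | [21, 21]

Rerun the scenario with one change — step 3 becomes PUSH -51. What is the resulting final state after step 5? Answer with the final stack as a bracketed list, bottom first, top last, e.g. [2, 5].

(re-executing from step 3 with the substitution; state before step 3: [-5, -26])
3 | PUSH -51 | [-5, -26, -51]
4 | DUP | [-5, -26, -51, -51]
5 | SWAP | [-5, -26, -51, -51]

[-5, -26, -51, -51]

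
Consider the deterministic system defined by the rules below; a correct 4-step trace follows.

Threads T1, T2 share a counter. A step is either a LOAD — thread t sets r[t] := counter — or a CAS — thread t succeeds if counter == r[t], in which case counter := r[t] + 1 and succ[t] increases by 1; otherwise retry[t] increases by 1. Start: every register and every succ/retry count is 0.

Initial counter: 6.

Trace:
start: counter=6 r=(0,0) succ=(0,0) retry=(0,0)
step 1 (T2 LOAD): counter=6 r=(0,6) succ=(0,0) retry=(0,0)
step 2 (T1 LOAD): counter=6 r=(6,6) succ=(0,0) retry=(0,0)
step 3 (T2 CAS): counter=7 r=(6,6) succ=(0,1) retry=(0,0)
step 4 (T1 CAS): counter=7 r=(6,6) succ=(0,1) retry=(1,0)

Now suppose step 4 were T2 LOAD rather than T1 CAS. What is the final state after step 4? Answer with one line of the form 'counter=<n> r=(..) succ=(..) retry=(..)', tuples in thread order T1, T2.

(re-executing from step 4 with the substitution; state before step 4: counter=7 r=(6,6) succ=(0,1) retry=(0,0))
step 4 (T2 LOAD): counter=7 r=(6,7) succ=(0,1) retry=(0,0)

counter=7 r=(6,7) succ=(0,1) retry=(0,0)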